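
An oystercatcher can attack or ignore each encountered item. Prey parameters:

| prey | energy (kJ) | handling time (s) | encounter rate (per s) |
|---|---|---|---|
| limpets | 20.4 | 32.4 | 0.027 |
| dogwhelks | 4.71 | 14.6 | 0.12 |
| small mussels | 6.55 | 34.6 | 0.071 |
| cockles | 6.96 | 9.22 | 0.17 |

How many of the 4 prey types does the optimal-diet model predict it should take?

2

E/h in descending order: cockles 0.755, limpets 0.63, dogwhelks 0.323, small mussels 0.189 kJ/s. The optimal diet is the largest prefix of this list for which every included type satisfies E_i/h_i > R on the types above it.
Rate on top 1: 0.4609. limpets: 0.63 > 0.4609 → include.
Rate on top 2: 0.5037. dogwhelks: 0.323 < 0.5037 → exclude; stop.
Optimal diet: cockles, limpets — 2 of 4 types.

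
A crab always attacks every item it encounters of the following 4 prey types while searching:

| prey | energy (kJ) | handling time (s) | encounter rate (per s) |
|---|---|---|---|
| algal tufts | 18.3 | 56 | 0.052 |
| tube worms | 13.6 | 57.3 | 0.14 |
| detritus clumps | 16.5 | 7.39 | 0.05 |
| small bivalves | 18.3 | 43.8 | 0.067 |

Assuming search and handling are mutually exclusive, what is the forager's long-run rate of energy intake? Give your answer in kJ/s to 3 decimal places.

0.322 kJ/s

Energy encountered per unit search time: 0.052×18.3 + 0.14×13.6 + 0.05×16.5 + 0.067×18.3 = 4.907 kJ/s.
Handling time per unit search time: 0.052×56 + 0.14×57.3 + 0.05×7.39 + 0.067×43.8 = 14.24.
Rate = 4.907/(1 + 14.24) = 0.322 kJ/s.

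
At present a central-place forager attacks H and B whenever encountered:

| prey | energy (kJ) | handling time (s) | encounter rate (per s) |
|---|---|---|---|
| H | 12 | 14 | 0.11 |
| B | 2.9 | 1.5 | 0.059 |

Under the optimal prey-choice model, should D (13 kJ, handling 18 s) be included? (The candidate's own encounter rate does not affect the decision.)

Yes

Intake rate on the current diet: R = (0.11×12 + 0.059×2.9) / (1 + 0.11×14 + 0.059×1.5) = 1.491/2.628 = 0.5673 kJ/s.
D: E/h = 13/18 = 0.7222 kJ/s.
Since 0.7222 > R, including D increases the long-run rate.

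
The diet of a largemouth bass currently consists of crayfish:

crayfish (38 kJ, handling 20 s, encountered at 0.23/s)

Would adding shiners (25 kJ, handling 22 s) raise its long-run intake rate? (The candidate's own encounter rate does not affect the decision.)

No

Intake rate on the current diet: R = (0.23×38) / (1 + 0.23×20) = 8.74/5.6 = 1.561 kJ/s.
shiners: E/h = 25/22 = 1.136 kJ/s.
1.136 < 1.561, so adding shiners would lower the average — exclude it.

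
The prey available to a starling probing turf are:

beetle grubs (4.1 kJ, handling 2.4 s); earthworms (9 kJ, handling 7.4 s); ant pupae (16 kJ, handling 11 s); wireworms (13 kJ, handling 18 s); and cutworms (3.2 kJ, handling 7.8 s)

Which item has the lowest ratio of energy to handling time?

cutworms

In descending order of E/h:
beetle grubs: 4.1/2.4 = 1.71 kJ/s
ant pupae: 16/11 = 1.45 kJ/s
earthworms: 9/7.4 = 1.22 kJ/s
wireworms: 13/18 = 0.722 kJ/s
cutworms: 3.2/7.8 = 0.41 kJ/s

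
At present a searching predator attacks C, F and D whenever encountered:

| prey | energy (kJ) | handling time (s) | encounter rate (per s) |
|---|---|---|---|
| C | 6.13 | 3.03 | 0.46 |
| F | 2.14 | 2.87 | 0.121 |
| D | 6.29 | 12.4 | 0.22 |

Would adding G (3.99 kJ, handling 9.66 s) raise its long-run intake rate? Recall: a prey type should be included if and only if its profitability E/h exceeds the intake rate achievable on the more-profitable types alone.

No

Current rate: (0.46×6.13 + 0.121×2.14 + 0.22×6.29)/(1 + 0.46×3.03 + 0.121×2.87 + 0.22×12.4) = 0.816 kJ/s.
G: E/h = 3.99/9.66 = 0.413 kJ/s.
Since 0.413 < R, time spent handling G is better spent searching.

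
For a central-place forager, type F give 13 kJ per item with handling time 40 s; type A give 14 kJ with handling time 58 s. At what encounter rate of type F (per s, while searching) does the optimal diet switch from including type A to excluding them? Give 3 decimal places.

The zero-one rule: include type A iff E₂/h₂ > λE₁/(1+λh₁). Equality gives the switch point.
λE₁h₂ = E₂ + λE₂h₁ ⇒ λ = E₂/(E₁h₂ − E₂h₁) = 14/(754 − 560) = 0.07216 per s.

0.072 per s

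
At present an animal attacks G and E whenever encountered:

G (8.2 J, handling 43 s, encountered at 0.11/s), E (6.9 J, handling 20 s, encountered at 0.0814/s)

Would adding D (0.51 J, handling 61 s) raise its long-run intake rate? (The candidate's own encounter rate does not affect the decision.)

No

Current rate: (0.11×8.2 + 0.0814×6.9)/(1 + 0.11×43 + 0.0814×20) = 0.1989 J/s.
D: E/h = 0.51/61 = 0.008361 J/s.
0.008361 < 0.1989, so adding D would lower the average — exclude it.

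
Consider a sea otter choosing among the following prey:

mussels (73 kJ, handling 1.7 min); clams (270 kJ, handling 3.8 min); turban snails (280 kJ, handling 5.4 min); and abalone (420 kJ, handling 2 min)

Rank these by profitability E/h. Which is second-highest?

clams

In descending order of E/h:
abalone: 420/2 = 210 kJ/min
clams: 270/3.8 = 71.1 kJ/min
turban snails: 280/5.4 = 51.9 kJ/min
mussels: 73/1.7 = 42.9 kJ/min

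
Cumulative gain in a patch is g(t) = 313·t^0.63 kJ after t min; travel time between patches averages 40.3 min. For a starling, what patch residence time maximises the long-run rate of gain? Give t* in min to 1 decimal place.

Maximise g(t)/(T+t): set derivative to zero → g'(t)(T+t) = g(t).
g'(t) = 0.63·313·t^-0.37. Setting 0.63·313·t^-0.37 = 313·t^0.63/(40.3+t) gives 0.63(40.3+t) = t, so 0.37·t = 0.63×40.3.
t* = 0.63×40.3/0.37 = 68.62 min.

68.6 min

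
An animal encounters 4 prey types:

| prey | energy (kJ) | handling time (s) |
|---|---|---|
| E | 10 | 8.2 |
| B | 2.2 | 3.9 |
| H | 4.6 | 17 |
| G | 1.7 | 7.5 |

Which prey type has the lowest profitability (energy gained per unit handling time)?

G

Profitability E/h (kJ/s): E = 10/8.2 = 1.22, B = 2.2/3.9 = 0.564, H = 4.6/17 = 0.271, G = 1.7/7.5 = 0.227.
Ranked: E > B > H > G.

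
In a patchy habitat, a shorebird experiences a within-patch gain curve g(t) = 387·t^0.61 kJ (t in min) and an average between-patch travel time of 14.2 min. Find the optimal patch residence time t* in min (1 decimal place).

22.2 min

Maximise g(t)/(T+t): set derivative to zero → g'(t)(T+t) = g(t).
g'(t) = 0.61·387·t^-0.39. Setting 0.61·387·t^-0.39 = 387·t^0.61/(14.2+t) gives 0.61(14.2+t) = t, so 0.39·t = 0.61×14.2.
t* = 0.61×14.2/0.39 = 22.21 min.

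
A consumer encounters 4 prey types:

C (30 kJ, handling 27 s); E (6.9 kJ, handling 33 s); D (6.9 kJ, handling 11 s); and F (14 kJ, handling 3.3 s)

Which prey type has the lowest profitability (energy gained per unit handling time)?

In descending order of E/h:
F: 14/3.3 = 4.24 kJ/s
C: 30/27 = 1.11 kJ/s
D: 6.9/11 = 0.627 kJ/s
E: 6.9/33 = 0.209 kJ/s

E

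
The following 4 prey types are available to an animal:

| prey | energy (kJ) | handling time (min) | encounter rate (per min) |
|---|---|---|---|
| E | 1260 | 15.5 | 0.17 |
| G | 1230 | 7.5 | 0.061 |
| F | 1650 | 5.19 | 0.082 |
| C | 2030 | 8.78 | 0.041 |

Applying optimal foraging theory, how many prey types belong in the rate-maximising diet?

Rank by E/h (kJ/min): F 318, C 231, G 164, E 81.3. Include each in turn until the next type's E/h falls below the running intake rate.
Rate on top 1: 94.91. C: 231 > 94.91 → include.
Rate on top 2: 122.4. G: 164 > 122.4 → include.
Rate on top 3: 130.9. E: 81.3 < 130.9 → exclude; stop.
Optimal diet: F, C, G — 3 of 4 types.

3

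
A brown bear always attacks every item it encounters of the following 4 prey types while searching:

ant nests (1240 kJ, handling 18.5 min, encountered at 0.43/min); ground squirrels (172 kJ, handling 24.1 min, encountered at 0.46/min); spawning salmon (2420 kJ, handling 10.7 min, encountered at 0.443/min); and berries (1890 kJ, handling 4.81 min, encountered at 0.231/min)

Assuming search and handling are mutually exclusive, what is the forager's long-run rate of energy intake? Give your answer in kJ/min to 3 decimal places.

Energy encountered per unit search time: 0.43×1240 + 0.46×172 + 0.443×2420 + 0.231×1890 = 2121 kJ/min.
Handling time per unit search time: 0.43×18.5 + 0.46×24.1 + 0.443×10.7 + 0.231×4.81 = 24.89.
Rate = 2121/(1 + 24.89) = 81.92 kJ/min.

81.915 kJ/min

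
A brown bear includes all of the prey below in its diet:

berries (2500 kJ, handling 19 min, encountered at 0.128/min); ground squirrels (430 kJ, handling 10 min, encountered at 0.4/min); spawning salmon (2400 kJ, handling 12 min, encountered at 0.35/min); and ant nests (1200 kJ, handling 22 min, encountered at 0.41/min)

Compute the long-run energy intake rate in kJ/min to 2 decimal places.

88.32 kJ/min

Energy encountered per unit search time: 0.128×2500 + 0.4×430 + 0.35×2400 + 0.41×1200 = 1824 kJ/min.
Handling time per unit search time: 0.128×19 + 0.4×10 + 0.35×12 + 0.41×22 = 19.65.
Rate = 1824/(1 + 19.65) = 88.32 kJ/min.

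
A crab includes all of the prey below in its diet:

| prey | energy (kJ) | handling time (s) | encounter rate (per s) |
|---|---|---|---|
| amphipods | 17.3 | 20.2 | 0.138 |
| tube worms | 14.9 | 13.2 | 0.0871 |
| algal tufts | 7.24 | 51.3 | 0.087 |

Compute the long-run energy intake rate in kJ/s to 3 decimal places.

R = Σλ_iE_i / (1 + Σλ_ih_i)
Numerator: 0.138×17.3 + 0.0871×14.9 + 0.087×7.24 = 4.315
Denominator: 1 + 0.138×20.2 + 0.0871×13.2 + 0.087×51.3 = 9.4
R = 4.315/9.4 = 0.459 kJ/s

0.459 kJ/s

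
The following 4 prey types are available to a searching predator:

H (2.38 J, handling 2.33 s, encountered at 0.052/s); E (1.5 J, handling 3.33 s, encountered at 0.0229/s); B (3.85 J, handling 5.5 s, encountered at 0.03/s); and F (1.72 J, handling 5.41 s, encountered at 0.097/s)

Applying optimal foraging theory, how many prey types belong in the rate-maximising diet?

Profitabilities (E/h, J/s): H 1.02, B 0.7, E 0.45, F 0.318. Add prey in this order while the next type's profitability exceeds the intake rate on those already taken.
Rate on top 1: 0.1104. B: 0.7 > 0.1104 → include.
Rate on top 2: 0.186. E: 0.45 > 0.186 → include.
Rate on top 3: 0.2008. F: 0.318 > 0.2008 → include.
Optimal diet: H, B, E, F — 4 of 4 types.

4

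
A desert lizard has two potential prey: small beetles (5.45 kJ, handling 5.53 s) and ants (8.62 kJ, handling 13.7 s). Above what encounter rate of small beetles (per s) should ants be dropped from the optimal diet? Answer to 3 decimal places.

The zero-one rule: include ants iff E₂/h₂ > λE₁/(1+λh₁). Equality gives the switch point.
λE₁h₂ = E₂ + λE₂h₁ ⇒ λ = E₂/(E₁h₂ − E₂h₁) = 8.62/(74.66 − 47.67) = 0.3193 per s.

0.319 per s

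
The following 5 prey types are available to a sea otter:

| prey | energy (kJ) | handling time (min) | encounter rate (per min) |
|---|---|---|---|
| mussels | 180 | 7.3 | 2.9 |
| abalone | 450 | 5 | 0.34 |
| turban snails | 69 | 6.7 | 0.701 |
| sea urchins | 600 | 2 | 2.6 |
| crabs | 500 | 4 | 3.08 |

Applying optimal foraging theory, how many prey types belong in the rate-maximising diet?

E/h in descending order: sea urchins 300, crabs 125, abalone 90, mussels 24.7, turban snails 10.3 kJ/min. The optimal diet is the largest prefix of this list for which every included type satisfies E_i/h_i > R on the types above it.
Rate on top 1: 251.6. crabs: 125 < 251.6 → exclude; stop.
Optimal diet: sea urchins — 1 of 5 types.

1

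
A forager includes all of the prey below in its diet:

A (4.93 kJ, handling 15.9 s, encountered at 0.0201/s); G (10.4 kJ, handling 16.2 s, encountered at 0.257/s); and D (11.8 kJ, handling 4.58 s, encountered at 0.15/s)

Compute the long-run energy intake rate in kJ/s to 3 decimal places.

0.736 kJ/s

R = Σλ_iE_i / (1 + Σλ_ih_i)
Numerator: 0.0201×4.93 + 0.257×10.4 + 0.15×11.8 = 4.542
Denominator: 1 + 0.0201×15.9 + 0.257×16.2 + 0.15×4.58 = 6.17
R = 4.542/6.17 = 0.7361 kJ/s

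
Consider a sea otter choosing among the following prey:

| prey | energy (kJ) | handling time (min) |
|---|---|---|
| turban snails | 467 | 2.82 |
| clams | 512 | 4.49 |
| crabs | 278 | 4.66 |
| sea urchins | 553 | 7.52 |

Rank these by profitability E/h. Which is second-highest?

In descending order of E/h:
turban snails: 467/2.82 = 166 kJ/min
clams: 512/4.49 = 114 kJ/min
sea urchins: 553/7.52 = 73.5 kJ/min
crabs: 278/4.66 = 59.7 kJ/min

clams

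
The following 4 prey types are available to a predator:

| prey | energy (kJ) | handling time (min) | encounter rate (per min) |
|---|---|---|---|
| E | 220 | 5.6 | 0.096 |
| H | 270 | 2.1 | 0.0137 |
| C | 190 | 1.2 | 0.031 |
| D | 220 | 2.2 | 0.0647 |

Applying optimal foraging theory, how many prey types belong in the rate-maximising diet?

4

E/h in descending order: C 158, H 129, D 100, E 39.3 kJ/min. The optimal diet is the largest prefix of this list for which every included type satisfies E_i/h_i > R on the types above it.
Rate on top 1: 5.679. H: 129 > 5.679 → include.
Rate on top 2: 8.996. D: 100 > 8.996 → include.
Rate on top 3: 19.72. E: 39.3 > 19.72 → include.
Optimal diet: C, H, D, E — 4 of 4 types.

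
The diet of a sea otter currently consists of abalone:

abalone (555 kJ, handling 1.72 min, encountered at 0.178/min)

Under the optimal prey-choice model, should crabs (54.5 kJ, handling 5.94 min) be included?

No

On abalone alone, R = ΣλE/(1+Σλh) = 98.79/1.306 = 75.63 kJ/min.
crabs: E/h = 54.5/5.94 = 9.175 kJ/min.
9.175 < 75.63, so adding crabs would lower the average — exclude it.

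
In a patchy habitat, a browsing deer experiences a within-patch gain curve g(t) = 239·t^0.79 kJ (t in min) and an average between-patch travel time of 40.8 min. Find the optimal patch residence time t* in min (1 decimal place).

153.5 min

Maximise g(t)/(T+t): set derivative to zero → g'(t)(T+t) = g(t).
g'(t) = 0.79·239·t^-0.21. Setting 0.79·239·t^-0.21 = 239·t^0.79/(40.8+t) gives 0.79(40.8+t) = t, so 0.21·t = 0.79×40.8.
t* = 0.79×40.8/0.21 = 153.5 min.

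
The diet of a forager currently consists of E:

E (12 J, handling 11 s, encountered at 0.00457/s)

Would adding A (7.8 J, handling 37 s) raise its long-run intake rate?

Intake rate on the current diet: R = (0.00457×12) / (1 + 0.00457×11) = 0.05484/1.05 = 0.05222 J/s.
A: E/h = 7.8/37 = 0.2108 J/s.
0.2108 > 0.05222, so adding A raises the average — include it.

Yes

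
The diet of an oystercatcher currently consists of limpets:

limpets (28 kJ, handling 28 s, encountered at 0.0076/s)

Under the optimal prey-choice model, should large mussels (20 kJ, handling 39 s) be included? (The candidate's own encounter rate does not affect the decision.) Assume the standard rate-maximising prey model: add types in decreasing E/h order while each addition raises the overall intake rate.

Intake rate on the current diet: R = (0.0076×28) / (1 + 0.0076×28) = 0.2128/1.213 = 0.1755 kJ/s.
Profitability of large mussels: 20/39 = 0.5128 kJ/s.
0.5128 > 0.1755, so adding large mussels raises the average — include it.

Yes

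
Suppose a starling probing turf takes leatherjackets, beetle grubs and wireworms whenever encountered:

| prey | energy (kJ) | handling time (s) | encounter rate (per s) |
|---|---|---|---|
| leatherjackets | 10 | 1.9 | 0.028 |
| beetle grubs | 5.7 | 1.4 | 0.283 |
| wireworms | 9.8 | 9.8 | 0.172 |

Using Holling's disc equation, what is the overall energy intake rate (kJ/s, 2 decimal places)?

R = (0.028×10 + 0.283×5.7 + 0.172×9.8) / (1 + 0.028×1.9 + 0.283×1.4 + 0.172×9.8) = 3.579/3.135 = 1.142 kJ/s.

1.14 kJ/s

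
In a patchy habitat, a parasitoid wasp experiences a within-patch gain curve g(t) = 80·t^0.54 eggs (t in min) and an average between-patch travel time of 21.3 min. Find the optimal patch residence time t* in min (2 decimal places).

25.00 min

Optimal t* satisfies g'(t*) = g(t*)/(T + t*).
g'(t) = 0.54·80·t^-0.46. Setting 0.54·80·t^-0.46 = 80·t^0.54/(21.3+t) gives 0.54(21.3+t) = t, so 0.46·t = 0.54×21.3.
t* = 0.54×21.3/0.46 = 25 min.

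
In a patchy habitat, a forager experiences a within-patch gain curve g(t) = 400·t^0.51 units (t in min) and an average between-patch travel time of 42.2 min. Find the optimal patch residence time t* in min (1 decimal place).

43.9 min

Maximise g(t)/(T+t): set derivative to zero → g'(t)(T+t) = g(t).
g'(t) = 0.51·400·t^-0.49. Setting 0.51·400·t^-0.49 = 400·t^0.51/(42.2+t) gives 0.51(42.2+t) = t, so 0.49·t = 0.51×42.2.
t* = 0.51×42.2/0.49 = 43.92 min.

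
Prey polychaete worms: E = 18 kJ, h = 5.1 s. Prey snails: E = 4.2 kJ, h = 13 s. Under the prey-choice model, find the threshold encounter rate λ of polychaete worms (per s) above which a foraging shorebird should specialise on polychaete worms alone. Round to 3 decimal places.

Drop snails once their profitability E₂/h₂ falls below the rate achievable on polychaete worms alone: E₂/h₂ = λE₁/(1 + λh₁).
Solve for λ: λE₁h₂ = E₂(1 + λh₁) → λ(E₁h₂ − E₂h₁) = E₂ → λ = E₂/(E₁h₂ − E₂h₁).
λ = 4.2/(18×13 − 4.2×5.1) = 4.2/212.6 = 0.01976 per s.

0.020 per s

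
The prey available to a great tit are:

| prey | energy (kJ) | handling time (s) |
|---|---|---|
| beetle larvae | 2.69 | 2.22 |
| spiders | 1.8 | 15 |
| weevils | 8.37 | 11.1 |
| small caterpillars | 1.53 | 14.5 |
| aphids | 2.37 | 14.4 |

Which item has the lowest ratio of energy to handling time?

Profitability E/h (kJ/s): beetle larvae = 2.69/2.22 = 1.21, spiders = 1.8/15 = 0.12, weevils = 8.37/11.1 = 0.754, small caterpillars = 1.53/14.5 = 0.106, aphids = 2.37/14.4 = 0.165.
Ranked: beetle larvae > weevils > aphids > spiders > small caterpillars.

small caterpillars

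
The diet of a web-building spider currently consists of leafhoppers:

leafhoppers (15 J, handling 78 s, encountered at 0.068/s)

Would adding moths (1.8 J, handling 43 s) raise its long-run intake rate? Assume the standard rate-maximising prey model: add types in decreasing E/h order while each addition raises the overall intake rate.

No

On leafhoppers alone, R = ΣλE/(1+Σλh) = 1.02/6.304 = 0.1618 J/s.
Profitability of moths: 1.8/43 = 0.04186 J/s.
0.04186 < 0.1618, so adding moths would lower the average — exclude it.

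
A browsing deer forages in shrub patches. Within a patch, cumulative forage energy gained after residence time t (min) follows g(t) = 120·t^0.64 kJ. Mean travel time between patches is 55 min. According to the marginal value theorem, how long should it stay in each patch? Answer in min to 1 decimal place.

97.8 min

Maximise g(t)/(T+t): set derivative to zero → g'(t)(T+t) = g(t).
g'(t) = 0.64·120·t^-0.36. Setting 0.64·120·t^-0.36 = 120·t^0.64/(55+t) gives 0.64(55+t) = t, so 0.36·t = 0.64×55.
t* = 0.64×55/0.36 = 97.78 min.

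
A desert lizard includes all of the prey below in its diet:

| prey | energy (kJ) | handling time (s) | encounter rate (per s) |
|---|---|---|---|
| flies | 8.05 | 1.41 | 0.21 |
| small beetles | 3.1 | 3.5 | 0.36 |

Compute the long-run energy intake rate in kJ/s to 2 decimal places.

Energy encountered per unit search time: 0.21×8.05 + 0.36×3.1 = 2.806 kJ/s.
Handling time per unit search time: 0.21×1.41 + 0.36×3.5 = 1.556.
Rate = 2.806/(1 + 1.556) = 1.098 kJ/s.

1.10 kJ/s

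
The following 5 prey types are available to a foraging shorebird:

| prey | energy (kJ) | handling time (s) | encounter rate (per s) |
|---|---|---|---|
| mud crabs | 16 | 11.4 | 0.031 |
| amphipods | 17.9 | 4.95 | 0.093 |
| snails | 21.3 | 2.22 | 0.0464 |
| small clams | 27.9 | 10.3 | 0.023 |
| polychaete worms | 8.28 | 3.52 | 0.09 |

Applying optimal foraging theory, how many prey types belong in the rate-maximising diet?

E/h in descending order: snails 9.59, amphipods 3.62, small clams 2.71, polychaete worms 2.35, mud crabs 1.4 kJ/s. The optimal diet is the largest prefix of this list for which every included type satisfies E_i/h_i > R on the types above it.
Rate on top 1: 0.896. amphipods: 3.62 > 0.896 → include.
Rate on top 2: 1.697. small clams: 2.71 > 1.697 → include.
Rate on top 3: 1.83. polychaete worms: 2.35 > 1.83 → include.
Rate on top 4: 1.908. mud crabs: 1.4 < 1.908 → exclude; stop.
Optimal diet: snails, amphipods, small clams, polychaete worms — 4 of 5 types.

4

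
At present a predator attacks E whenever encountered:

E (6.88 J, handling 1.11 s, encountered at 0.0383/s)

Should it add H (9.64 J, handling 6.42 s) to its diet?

Intake rate on the current diet: R = (0.0383×6.88) / (1 + 0.0383×1.11) = 0.2635/1.043 = 0.2528 J/s.
H: E/h = 9.64/6.42 = 1.502 J/s.
1.502 > 0.2528, so adding H raises the average — include it.

Yes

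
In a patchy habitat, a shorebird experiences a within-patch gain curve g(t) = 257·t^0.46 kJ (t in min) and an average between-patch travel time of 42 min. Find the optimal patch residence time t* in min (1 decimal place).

Maximise g(t)/(T+t): set derivative to zero → g'(t)(T+t) = g(t).
g'(t) = 0.46·257·t^-0.54. Setting 0.46·257·t^-0.54 = 257·t^0.46/(42+t) gives 0.46(42+t) = t, so 0.54·t = 0.46×42.
t* = 0.46×42/0.54 = 35.78 min.

35.8 min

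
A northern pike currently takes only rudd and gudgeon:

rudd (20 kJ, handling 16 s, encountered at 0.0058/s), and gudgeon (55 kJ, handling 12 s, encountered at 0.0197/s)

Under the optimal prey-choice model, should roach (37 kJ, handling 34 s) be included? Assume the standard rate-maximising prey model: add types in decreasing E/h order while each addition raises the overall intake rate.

Yes

Intake rate on the current diet: R = (0.0058×20 + 0.0197×55) / (1 + 0.0058×16 + 0.0197×12) = 1.2/1.329 = 0.9024 kJ/s.
Profitability of roach: 37/34 = 1.088 kJ/s.
Since 1.088 > R, including roach increases the long-run rate.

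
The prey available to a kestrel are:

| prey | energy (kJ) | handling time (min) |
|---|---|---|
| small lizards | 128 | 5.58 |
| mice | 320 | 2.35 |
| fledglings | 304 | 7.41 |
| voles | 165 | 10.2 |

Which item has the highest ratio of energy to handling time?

mice

Profitability E/h (kJ/min): small lizards = 128/5.58 = 22.9, mice = 320/2.35 = 136, fledglings = 304/7.41 = 41, voles = 165/10.2 = 16.2.
Ranked: mice > fledglings > small lizards > voles.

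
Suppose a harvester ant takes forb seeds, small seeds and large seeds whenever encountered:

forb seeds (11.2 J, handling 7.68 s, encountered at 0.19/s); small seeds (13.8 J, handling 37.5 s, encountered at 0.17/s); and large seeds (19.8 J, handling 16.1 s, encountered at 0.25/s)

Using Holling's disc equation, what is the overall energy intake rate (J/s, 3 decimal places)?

0.733 J/s

Energy encountered per unit search time: 0.19×11.2 + 0.17×13.8 + 0.25×19.8 = 9.424 J/s.
Handling time per unit search time: 0.19×7.68 + 0.17×37.5 + 0.25×16.1 = 11.86.
Rate = 9.424/(1 + 11.86) = 0.7329 J/s.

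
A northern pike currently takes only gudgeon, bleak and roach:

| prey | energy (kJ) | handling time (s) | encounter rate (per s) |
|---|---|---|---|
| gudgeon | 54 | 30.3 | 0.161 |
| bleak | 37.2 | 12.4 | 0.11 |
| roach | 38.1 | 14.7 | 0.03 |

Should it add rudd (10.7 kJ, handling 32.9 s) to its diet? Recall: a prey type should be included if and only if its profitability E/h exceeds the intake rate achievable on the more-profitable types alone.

On gudgeon, bleak and roach alone, R = ΣλE/(1+Σλh) = 13.93/7.683 = 1.813 kJ/s.
rudd: E/h = 10.7/32.9 = 0.3252 kJ/s.
Since 0.3252 < R, time spent handling rudd is better spent searching.

No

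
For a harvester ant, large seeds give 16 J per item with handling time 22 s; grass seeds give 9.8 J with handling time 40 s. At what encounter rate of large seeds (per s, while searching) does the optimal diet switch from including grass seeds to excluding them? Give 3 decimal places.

At the threshold, the rate on large seeds alone equals the profitability of grass seeds: λ·16/(1 + λ·22) = 9.8/40 = 0.245.
Rearranging, λ(16 − 0.245×22) = 0.245, so λ = 0.245/10.61 = 0.02309 per s.

0.023 per s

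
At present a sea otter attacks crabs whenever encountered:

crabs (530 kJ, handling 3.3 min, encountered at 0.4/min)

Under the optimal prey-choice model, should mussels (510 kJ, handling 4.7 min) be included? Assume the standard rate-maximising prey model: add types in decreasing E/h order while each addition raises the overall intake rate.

Yes

On crabs alone, R = ΣλE/(1+Σλh) = 212/2.32 = 91.38 kJ/min.
mussels: E/h = 510/4.7 = 108.5 kJ/min.
108.5 > 91.38, so adding mussels raises the average — include it.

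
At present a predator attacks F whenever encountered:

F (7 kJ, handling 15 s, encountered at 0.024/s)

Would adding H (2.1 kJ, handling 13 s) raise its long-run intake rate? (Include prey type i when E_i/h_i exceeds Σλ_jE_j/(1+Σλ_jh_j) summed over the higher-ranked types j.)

On F alone, R = ΣλE/(1+Σλh) = 0.168/1.36 = 0.1235 kJ/s.
H: E/h = 2.1/13 = 0.1615 kJ/s.
Since 0.1615 > R, including H increases the long-run rate.

Yes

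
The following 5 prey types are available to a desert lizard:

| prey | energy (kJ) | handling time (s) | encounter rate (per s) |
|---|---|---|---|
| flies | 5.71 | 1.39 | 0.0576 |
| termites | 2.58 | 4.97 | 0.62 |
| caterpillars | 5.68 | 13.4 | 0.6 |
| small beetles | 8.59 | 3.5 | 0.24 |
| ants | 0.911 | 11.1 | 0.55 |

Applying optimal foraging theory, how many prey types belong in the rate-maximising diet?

Profitabilities (E/h, kJ/s): flies 4.11, small beetles 2.45, termites 0.519, caterpillars 0.424, ants 0.0821. Add prey in this order while the next type's profitability exceeds the intake rate on those already taken.
Rate on top 1: 0.3045. small beetles: 2.45 > 0.3045 → include.
Rate on top 2: 1.245. termites: 0.519 < 1.245 → exclude; stop.
Optimal diet: flies, small beetles — 2 of 5 types.

2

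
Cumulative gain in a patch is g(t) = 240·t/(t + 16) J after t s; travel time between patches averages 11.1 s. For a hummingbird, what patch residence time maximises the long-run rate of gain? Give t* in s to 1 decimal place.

13.3 s

Optimal t* satisfies g'(t*) = g(t*)/(T + t*).
g'(t) = 240·16/(t + 16)². Setting 240·16/(t+16)² = 240t/[(t+16)(11.1+t)] gives 16(11.1+t) = t(t+16), so t² = 16×11.1 = 177.6.
t* = √177.6 = 13.33 s.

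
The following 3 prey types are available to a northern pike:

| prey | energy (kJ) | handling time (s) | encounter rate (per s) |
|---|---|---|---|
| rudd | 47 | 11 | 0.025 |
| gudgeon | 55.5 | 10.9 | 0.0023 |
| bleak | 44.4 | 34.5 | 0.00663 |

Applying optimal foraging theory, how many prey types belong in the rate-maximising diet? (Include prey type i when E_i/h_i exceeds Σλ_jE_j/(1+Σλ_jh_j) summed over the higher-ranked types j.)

3

E/h in descending order: gudgeon 5.09, rudd 4.27, bleak 1.29 kJ/s. The optimal diet is the largest prefix of this list for which every included type satisfies E_i/h_i > R on the types above it.
Rate on top 1: 0.1245. rudd: 4.27 > 0.1245 → include.
Rate on top 2: 1.002. bleak: 1.29 > 1.002 → include.
Optimal diet: gudgeon, rudd, bleak — 3 of 3 types.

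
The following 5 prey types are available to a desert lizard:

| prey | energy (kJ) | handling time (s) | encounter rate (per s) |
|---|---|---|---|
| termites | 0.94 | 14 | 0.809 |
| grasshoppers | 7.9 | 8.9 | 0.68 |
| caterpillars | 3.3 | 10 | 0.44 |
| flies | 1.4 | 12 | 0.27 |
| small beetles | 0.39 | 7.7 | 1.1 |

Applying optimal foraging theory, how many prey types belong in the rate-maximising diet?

Rank by E/h (kJ/s): grasshoppers 0.888, caterpillars 0.33, flies 0.117, termites 0.0671, small beetles 0.0506. Include each in turn until the next type's E/h falls below the running intake rate.
Rate on top 1: 0.7618. caterpillars: 0.33 < 0.7618 → exclude; stop.
Optimal diet: grasshoppers — 1 of 5 types.

1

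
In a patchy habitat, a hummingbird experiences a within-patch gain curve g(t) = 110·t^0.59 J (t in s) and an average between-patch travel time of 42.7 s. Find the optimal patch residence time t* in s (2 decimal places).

61.45 s

Maximise g(t)/(T+t): set derivative to zero → g'(t)(T+t) = g(t).
g'(t) = 0.59·110·t^-0.41. Setting 0.59·110·t^-0.41 = 110·t^0.59/(42.7+t) gives 0.59(42.7+t) = t, so 0.41·t = 0.59×42.7.
t* = 0.59×42.7/0.41 = 61.45 s.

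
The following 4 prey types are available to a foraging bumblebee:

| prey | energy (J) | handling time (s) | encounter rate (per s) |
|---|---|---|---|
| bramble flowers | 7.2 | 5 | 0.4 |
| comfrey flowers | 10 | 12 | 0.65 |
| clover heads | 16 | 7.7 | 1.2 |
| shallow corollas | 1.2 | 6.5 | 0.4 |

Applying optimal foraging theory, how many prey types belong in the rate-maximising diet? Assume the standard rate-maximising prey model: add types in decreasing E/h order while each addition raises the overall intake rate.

E/h in descending order: clover heads 2.08, bramble flowers 1.44, comfrey flowers 0.833, shallow corollas 0.185 J/s. The optimal diet is the largest prefix of this list for which every included type satisfies E_i/h_i > R on the types above it.
Rate on top 1: 1.875. bramble flowers: 1.44 < 1.875 → exclude; stop.
Optimal diet: clover heads — 1 of 4 types.

1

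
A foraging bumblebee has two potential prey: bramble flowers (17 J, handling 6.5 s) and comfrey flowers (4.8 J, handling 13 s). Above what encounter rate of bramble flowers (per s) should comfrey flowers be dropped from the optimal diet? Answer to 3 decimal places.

0.025 per s

Drop comfrey flowers once their profitability E₂/h₂ falls below the rate achievable on bramble flowers alone: E₂/h₂ = λE₁/(1 + λh₁).
Solve for λ: λE₁h₂ = E₂(1 + λh₁) → λ(E₁h₂ − E₂h₁) = E₂ → λ = E₂/(E₁h₂ − E₂h₁).
λ = 4.8/(17×13 − 4.8×6.5) = 4.8/189.8 = 0.02529 per s.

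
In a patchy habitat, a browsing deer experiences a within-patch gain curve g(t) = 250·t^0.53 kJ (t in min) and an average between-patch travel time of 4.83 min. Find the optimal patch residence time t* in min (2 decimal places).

5.45 min

By the marginal value theorem, leave when the instantaneous gain rate g'(t) equals the habitat-wide average g(t)/(T + t).
g'(t) = 0.53·250·t^-0.47. Setting 0.53·250·t^-0.47 = 250·t^0.53/(4.83+t) gives 0.53(4.83+t) = t, so 0.47·t = 0.53×4.83.
t* = 0.53×4.83/0.47 = 5.447 min.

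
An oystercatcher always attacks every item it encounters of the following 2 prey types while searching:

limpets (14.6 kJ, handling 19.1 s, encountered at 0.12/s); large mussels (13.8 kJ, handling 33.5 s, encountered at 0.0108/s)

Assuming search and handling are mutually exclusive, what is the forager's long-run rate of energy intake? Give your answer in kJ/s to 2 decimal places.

0.52 kJ/s

R = (0.12×14.6 + 0.0108×13.8) / (1 + 0.12×19.1 + 0.0108×33.5) = 1.901/3.654 = 0.5203 kJ/s.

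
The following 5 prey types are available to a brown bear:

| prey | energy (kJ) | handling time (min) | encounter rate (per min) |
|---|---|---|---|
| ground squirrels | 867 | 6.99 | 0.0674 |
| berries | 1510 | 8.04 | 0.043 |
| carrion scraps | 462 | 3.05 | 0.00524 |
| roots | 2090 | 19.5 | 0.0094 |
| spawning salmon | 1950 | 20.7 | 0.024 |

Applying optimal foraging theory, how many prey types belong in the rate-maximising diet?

E/h in descending order: berries 188, carrion scraps 151, ground squirrels 124, roots 107, spawning salmon 94.2 kJ/min. The optimal diet is the largest prefix of this list for which every included type satisfies E_i/h_i > R on the types above it.
Rate on top 1: 48.25. carrion scraps: 151 > 48.25 → include.
Rate on top 2: 49.46. ground squirrels: 124 > 49.46 → include.
Rate on top 3: 68.63. roots: 107 > 68.63 → include.
Rate on top 4: 72.13. spawning salmon: 94.2 > 72.13 → include.
Optimal diet: berries, carrion scraps, ground squirrels, roots, spawning salmon — 5 of 5 types.

5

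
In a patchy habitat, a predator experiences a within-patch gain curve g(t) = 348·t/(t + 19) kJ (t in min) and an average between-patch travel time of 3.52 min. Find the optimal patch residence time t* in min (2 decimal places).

Maximise g(t)/(T+t): set derivative to zero → g'(t)(T+t) = g(t).
g'(t) = 348·19/(t + 19)². Setting 348·19/(t+19)² = 348t/[(t+19)(3.52+t)] gives 19(3.52+t) = t(t+19), so t² = 19×3.52 = 66.88.
t* = √66.88 = 8.178 min.

8.18 min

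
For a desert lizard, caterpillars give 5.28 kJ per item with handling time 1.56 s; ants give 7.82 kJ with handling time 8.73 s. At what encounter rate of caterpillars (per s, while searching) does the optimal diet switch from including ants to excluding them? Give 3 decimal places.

Drop ants once their profitability E₂/h₂ falls below the rate achievable on caterpillars alone: E₂/h₂ = λE₁/(1 + λh₁).
Solve for λ: λE₁h₂ = E₂(1 + λh₁) → λ(E₁h₂ − E₂h₁) = E₂ → λ = E₂/(E₁h₂ − E₂h₁).
λ = 7.82/(5.28×8.73 − 7.82×1.56) = 7.82/33.9 = 0.2307 per s.

0.231 per s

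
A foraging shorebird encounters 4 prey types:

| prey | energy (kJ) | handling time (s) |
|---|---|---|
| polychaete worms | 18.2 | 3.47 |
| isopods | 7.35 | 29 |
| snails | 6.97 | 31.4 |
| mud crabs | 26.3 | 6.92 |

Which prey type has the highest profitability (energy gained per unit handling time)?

polychaete worms

Profitability E/h (kJ/s): polychaete worms = 18.2/3.47 = 5.24, isopods = 7.35/29 = 0.253, snails = 6.97/31.4 = 0.222, mud crabs = 26.3/6.92 = 3.8.
Ranked: polychaete worms > mud crabs > isopods > snails.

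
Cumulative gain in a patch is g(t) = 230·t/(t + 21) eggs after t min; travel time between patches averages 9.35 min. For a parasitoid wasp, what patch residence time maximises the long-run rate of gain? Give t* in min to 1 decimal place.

Maximise g(t)/(T+t): set derivative to zero → g'(t)(T+t) = g(t).
g'(t) = 230·21/(t + 21)². Setting 230·21/(t+21)² = 230t/[(t+21)(9.35+t)] gives 21(9.35+t) = t(t+21), so t² = 21×9.35 = 196.3.
t* = √196.3 = 14.01 min.

14.0 min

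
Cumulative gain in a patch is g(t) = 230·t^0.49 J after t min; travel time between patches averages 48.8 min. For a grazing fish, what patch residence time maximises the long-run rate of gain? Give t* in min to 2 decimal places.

46.89 min

Optimal t* satisfies g'(t*) = g(t*)/(T + t*).
g'(t) = 0.49·230·t^-0.51. Setting 0.49·230·t^-0.51 = 230·t^0.49/(48.8+t) gives 0.49(48.8+t) = t, so 0.51·t = 0.49×48.8.
t* = 0.49×48.8/0.51 = 46.89 min.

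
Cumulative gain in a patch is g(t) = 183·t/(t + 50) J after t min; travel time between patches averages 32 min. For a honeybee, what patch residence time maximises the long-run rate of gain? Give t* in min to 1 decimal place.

By the marginal value theorem, leave when the instantaneous gain rate g'(t) equals the habitat-wide average g(t)/(T + t).
g'(t) = 183·50/(t + 50)². Setting 183·50/(t+50)² = 183t/[(t+50)(32+t)] gives 50(32+t) = t(t+50), so t² = 50×32 = 1600.
t* = √1600 = 40 min.

40.0 min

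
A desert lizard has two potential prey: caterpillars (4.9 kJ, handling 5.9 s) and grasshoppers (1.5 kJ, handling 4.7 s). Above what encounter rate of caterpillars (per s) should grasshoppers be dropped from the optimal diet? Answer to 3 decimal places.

0.106 per s

At the threshold, the rate on caterpillars alone equals the profitability of grasshoppers: λ·4.9/(1 + λ·5.9) = 1.5/4.7 = 0.3191.
Rearranging, λ(4.9 − 0.3191×5.9) = 0.3191, so λ = 0.3191/3.017 = 0.1058 per s.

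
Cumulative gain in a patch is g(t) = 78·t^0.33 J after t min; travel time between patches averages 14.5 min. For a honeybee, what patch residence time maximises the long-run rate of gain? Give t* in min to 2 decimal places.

Optimal t* satisfies g'(t*) = g(t*)/(T + t*).
g'(t) = 0.33·78·t^-0.67. Setting 0.33·78·t^-0.67 = 78·t^0.33/(14.5+t) gives 0.33(14.5+t) = t, so 0.67·t = 0.33×14.5.
t* = 0.33×14.5/0.67 = 7.142 min.

7.14 min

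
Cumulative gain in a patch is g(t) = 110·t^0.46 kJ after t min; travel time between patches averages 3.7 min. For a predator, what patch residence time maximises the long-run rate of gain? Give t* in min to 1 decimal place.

Optimal t* satisfies g'(t*) = g(t*)/(T + t*).
g'(t) = 0.46·110·t^-0.54. Setting 0.46·110·t^-0.54 = 110·t^0.46/(3.7+t) gives 0.46(3.7+t) = t, so 0.54·t = 0.46×3.7.
t* = 0.46×3.7/0.54 = 3.152 min.

3.2 min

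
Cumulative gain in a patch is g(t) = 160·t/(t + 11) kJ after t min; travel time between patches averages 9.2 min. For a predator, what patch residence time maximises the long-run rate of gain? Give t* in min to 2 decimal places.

10.06 min

Optimal t* satisfies g'(t*) = g(t*)/(T + t*).
g'(t) = 160·11/(t + 11)². Setting 160·11/(t+11)² = 160t/[(t+11)(9.2+t)] gives 11(9.2+t) = t(t+11), so t² = 11×9.2 = 101.2.
t* = √101.2 = 10.06 min.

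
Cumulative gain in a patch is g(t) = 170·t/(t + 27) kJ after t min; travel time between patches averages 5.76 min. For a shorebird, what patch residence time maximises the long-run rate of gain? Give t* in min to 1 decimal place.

12.5 min

Optimal t* satisfies g'(t*) = g(t*)/(T + t*).
g'(t) = 170·27/(t + 27)². Setting 170·27/(t+27)² = 170t/[(t+27)(5.76+t)] gives 27(5.76+t) = t(t+27), so t² = 27×5.76 = 155.5.
t* = √155.5 = 12.47 min.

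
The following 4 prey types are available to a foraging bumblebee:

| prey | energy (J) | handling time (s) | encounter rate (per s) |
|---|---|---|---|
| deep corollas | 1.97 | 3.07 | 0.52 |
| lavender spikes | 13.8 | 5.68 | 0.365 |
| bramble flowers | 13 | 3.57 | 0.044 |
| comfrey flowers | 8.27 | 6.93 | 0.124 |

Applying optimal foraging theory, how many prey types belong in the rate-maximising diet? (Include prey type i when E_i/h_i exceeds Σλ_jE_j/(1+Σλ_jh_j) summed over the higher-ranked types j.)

Profitabilities (E/h, J/s): bramble flowers 3.64, lavender spikes 2.43, comfrey flowers 1.19, deep corollas 0.642. Add prey in this order while the next type's profitability exceeds the intake rate on those already taken.
Rate on top 1: 0.4943. lavender spikes: 2.43 > 0.4943 → include.
Rate on top 2: 1.736. comfrey flowers: 1.19 < 1.736 → exclude; stop.
Optimal diet: bramble flowers, lavender spikes — 2 of 4 types.

2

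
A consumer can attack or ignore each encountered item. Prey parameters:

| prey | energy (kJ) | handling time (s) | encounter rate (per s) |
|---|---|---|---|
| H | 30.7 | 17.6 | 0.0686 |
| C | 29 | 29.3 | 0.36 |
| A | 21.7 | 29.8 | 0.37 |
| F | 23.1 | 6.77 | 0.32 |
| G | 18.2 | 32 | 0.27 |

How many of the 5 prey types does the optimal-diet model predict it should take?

1

E/h in descending order: F 3.41, H 1.74, C 0.99, A 0.728, G 0.569 kJ/s. The optimal diet is the largest prefix of this list for which every included type satisfies E_i/h_i > R on the types above it.
Rate on top 1: 2.335. H: 1.74 < 2.335 → exclude; stop.
Optimal diet: F — 1 of 5 types.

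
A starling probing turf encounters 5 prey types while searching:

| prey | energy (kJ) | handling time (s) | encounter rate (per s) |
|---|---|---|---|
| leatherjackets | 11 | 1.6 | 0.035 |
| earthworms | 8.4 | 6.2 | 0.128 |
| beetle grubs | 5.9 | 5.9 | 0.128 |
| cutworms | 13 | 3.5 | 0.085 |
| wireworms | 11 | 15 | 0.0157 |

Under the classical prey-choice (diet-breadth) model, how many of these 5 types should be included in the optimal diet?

Profitabilities (E/h, kJ/s): leatherjackets 6.88, cutworms 3.71, earthworms 1.35, beetle grubs 1, wireworms 0.733. Add prey in this order while the next type's profitability exceeds the intake rate on those already taken.
Rate on top 1: 0.3646. cutworms: 3.71 > 0.3646 → include.
Rate on top 2: 1.101. earthworms: 1.35 > 1.101 → include.
Rate on top 3: 1.195. beetle grubs: 1 < 1.195 → exclude; stop.
Optimal diet: leatherjackets, cutworms, earthworms — 3 of 5 types.

3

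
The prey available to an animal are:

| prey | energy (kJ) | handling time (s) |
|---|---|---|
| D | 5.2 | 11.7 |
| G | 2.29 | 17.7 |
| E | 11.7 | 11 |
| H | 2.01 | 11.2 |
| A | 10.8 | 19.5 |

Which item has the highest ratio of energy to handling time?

Profitability E/h (kJ/s): D = 5.2/11.7 = 0.444, G = 2.29/17.7 = 0.129, E = 11.7/11 = 1.06, H = 2.01/11.2 = 0.179, A = 10.8/19.5 = 0.554.
Ranked: E > A > D > H > G.

E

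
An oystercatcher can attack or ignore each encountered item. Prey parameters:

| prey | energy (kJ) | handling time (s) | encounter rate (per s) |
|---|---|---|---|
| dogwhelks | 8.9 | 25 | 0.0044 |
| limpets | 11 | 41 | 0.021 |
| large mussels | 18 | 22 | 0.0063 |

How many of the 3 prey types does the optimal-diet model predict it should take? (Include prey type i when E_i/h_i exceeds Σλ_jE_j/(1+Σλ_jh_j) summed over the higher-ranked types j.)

Rank by E/h (kJ/s): large mussels 0.818, dogwhelks 0.356, limpets 0.268. Include each in turn until the next type's E/h falls below the running intake rate.
Rate on top 1: 0.0996. dogwhelks: 0.356 > 0.0996 → include.
Rate on top 2: 0.1222. limpets: 0.268 > 0.1222 → include.
Optimal diet: large mussels, dogwhelks, limpets — 3 of 3 types.

3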